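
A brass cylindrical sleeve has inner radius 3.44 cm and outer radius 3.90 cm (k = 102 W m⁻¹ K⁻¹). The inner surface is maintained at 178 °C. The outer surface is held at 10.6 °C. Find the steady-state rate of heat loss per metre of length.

Q' = 855 kW/m

Q' = 2πk·ΔT/ln(r₂/r₁) = 2π × 102 × 167.4 / ln(0.0390/0.0344) = 8.55×10^5 W/m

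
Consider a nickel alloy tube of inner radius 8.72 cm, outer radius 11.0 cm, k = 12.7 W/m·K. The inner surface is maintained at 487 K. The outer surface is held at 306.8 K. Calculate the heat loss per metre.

Q' = 2πk·ΔT/ln(r₂/r₁) = 2π × 12.7 × 180.2 / ln(0.110/0.0872) = 61900 W/m

Q' = 61.9 kW/m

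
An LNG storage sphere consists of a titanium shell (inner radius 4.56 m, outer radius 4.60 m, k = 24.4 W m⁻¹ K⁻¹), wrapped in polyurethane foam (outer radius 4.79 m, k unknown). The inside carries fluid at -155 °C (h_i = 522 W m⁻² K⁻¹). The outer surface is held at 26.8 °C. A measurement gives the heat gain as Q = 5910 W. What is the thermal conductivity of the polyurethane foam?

ΣR = ΔT/Q = |-155 − 26.8|/5910 = 0.03076 K/W
Known resistances:
  R_conv,in = 1/(4πr²h) = 1/(4π·4.56²·522) = 7.331×10^-6 K/W
  R_titanium = (1/4.56 − 1/4.60)/(4πk) = 0.001907/(4π·24.4) = 6.219×10^-6 K/W
R_polyurethane foam = ΣR − ΣR_known = 0.03076 − 1.355×10^-5 = 0.03075 K/W
(1/r₁−1/r₂)/(4πk) = 0.03075 ⇒ k = 0.008623/(4π·0.03075) = 0.0223 W/m·K

k = 0.0223 W/m·K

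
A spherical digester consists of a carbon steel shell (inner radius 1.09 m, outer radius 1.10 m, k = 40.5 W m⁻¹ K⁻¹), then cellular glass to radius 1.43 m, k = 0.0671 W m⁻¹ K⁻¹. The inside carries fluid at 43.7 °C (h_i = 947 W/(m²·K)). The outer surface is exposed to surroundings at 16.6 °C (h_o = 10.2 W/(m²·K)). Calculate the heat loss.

Q = 107 W

Series thermal resistances, inner to outer:
  R_conv,in = 1/(4πr²h) = 1/(4π·1.09²·947) = 7.073×10^-5 K/W
  R_carbon steel = (1/1.09 − 1/1.10)/(4πk) = 0.008340/(4π·40.5) = 1.639×10^-5 K/W
  R_cellular glass = (1/1.10 − 1/1.43)/(4πk) = 0.2098/(4π·0.0671) = 0.2488 K/W
  R_conv,out = 1/(4πr²h) = 1/(4π·1.43²·10.2) = 0.003815 K/W
ΣR = 7.073×10^-5 + 1.639×10^-5 + 0.2488 + 0.003815 = 0.2527 K/W
Q = ΔT/ΣR = (43.7 °C − 16.6 °C)/0.2527 = 107 W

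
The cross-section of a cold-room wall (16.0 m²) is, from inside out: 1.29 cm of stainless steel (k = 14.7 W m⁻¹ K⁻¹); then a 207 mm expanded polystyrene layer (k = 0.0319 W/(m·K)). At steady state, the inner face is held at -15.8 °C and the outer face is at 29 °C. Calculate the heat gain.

Resistance network (inner→outer):
  R_stainless steel = L/(kA) = 0.0129/(14.7·16.0) = 5.485×10^-5 K/W
  R_expanded polystyrene = L/(kA) = 0.207/(0.0319·16.0) = 0.4056 K/W
ΣR = 5.485×10^-5 + 0.4056 = 0.4057 K/W
Q = ΔT/ΣR = (-15.8 °C − 29 °C)/0.4057 = -110 W
(Negative Q ⇒ heat flows inward; heat gain = 110 W.)

Q = 110 W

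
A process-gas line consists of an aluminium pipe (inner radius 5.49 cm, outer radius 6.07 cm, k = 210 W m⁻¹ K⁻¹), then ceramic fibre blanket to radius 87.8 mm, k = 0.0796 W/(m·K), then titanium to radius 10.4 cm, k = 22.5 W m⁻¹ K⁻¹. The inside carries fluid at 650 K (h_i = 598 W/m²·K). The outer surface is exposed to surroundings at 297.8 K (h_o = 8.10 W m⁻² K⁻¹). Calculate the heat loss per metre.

Q' = 377 W/m

Resistance network (inner→outer):
  R'_conv,in = 1/(2πr h) = 1/(2π·0.0549·598) = 0.004848 m·K/W
  R'_aluminium = ln(0.0607/0.0549)/(2πk) = 0.1004/(2π·210) = 7.611×10^-5 m·K/W
  R'_ceramic fibre blanket = ln(0.0878/0.0607)/(2πk) = 0.3691/(2π·0.0796) = 0.7380 m·K/W
  R'_titanium = ln(0.104/0.0878)/(2πk) = 0.1693/(2π·22.5) = 0.001198 m·K/W
  R'_conv,out = 1/(2πr h) = 1/(2π·0.104·8.10) = 0.1889 m·K/W
ΣR = 0.004848 + 7.611×10^-5 + 0.7380 + 0.001198 + 0.1889 = 0.9330 m·K/W
Q' = ΔT/ΣR = (650 K − 297.8 K)/0.9330 = 377 W/m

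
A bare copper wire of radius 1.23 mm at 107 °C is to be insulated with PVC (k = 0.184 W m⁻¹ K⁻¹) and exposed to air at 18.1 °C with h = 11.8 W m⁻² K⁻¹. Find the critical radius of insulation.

For a cylinder, r_cr = k_ins/h = 0.184/11.8 = 0.0156 m = 1.56 cm

r_cr = 1.56 cm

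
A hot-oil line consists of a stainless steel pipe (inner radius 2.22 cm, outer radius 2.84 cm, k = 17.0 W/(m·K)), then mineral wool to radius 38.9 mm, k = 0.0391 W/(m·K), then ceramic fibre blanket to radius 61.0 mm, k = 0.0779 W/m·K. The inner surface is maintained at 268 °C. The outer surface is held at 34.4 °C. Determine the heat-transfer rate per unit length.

Q' = 106 W/m

Resistance network (inner→outer):
  R'_stainless steel = ln(0.0284/0.0222)/(2πk) = 0.2463/(2π·17.0) = 0.002306 m·K/W
  R'_mineral wool = ln(0.0389/0.0284)/(2πk) = 0.3146/(2π·0.0391) = 1.281 m·K/W
  R'_ceramic fibre blanket = ln(0.0610/0.0389)/(2πk) = 0.4499/(2π·0.0779) = 0.9191 m·K/W
ΣR = 0.002306 + 1.281 + 0.9191 = 2.202 m·K/W
Q' = ΔT/ΣR = (268 °C − 34.4 °C)/2.202 = 106 W/m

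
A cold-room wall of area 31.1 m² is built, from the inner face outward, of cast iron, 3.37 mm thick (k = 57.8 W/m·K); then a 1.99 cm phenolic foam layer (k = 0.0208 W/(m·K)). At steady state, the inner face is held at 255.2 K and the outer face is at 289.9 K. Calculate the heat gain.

Treat each layer as a resistance in series:
  R_cast iron = L/(kA) = 0.00337/(57.8·31.1) = 1.875×10^-6 K/W
  R_phenolic foam = L/(kA) = 0.0199/(0.0208·31.1) = 0.03076 K/W
ΣR = 1.875×10^-6 + 0.03076 = 0.03076 K/W
Q = ΔT/ΣR = (255.2 K − 289.9 K)/0.03076 = -1130 W
(Negative Q ⇒ heat flows inward; heat gain = 1130 W.)

Q = 1130 W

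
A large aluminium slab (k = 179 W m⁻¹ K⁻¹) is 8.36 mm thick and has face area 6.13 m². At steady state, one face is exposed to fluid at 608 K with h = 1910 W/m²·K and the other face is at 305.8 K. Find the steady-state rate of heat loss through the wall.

Resistance network (inner→outer):
  R_conv,in = 1/(hA) = 1/(1910·6.13) = 8.541×10^-5 K/W
  R_aluminium = L/(kA) = 0.00836/(179·6.13) = 7.619×10^-6 K/W
ΣR = 8.541×10^-5 + 7.619×10^-6 = 9.303×10^-5 K/W
Q = ΔT/ΣR = (608 K − 305.8 K)/9.303×10^-5 = 3.25×10^6 W

Q = 3250 kW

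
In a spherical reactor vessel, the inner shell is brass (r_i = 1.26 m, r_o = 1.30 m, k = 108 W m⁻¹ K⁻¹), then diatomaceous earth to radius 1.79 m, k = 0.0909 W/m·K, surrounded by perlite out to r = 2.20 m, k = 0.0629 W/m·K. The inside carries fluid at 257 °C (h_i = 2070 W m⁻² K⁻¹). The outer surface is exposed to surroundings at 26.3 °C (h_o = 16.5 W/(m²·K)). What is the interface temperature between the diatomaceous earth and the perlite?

Series thermal resistances, inner to outer:
  R_conv,in = 1/(4πr²h) = 1/(4π·1.26²·2070) = 2.421×10^-5 K/W
  R_brass = (1/1.26 − 1/1.30)/(4πk) = 0.02442/(4π·108) = 1.799×10^-5 K/W
  R_diatomaceous earth = (1/1.30 − 1/1.79)/(4πk) = 0.2106/(4π·0.0909) = 0.1843 K/W
  R_perlite = (1/1.79 − 1/2.20)/(4πk) = 0.1041/(4π·0.0629) = 0.1317 K/W
  R_conv,out = 1/(4πr²h) = 1/(4π·2.20²·16.5) = 9.965×10^-4 K/W
ΣR = 2.421×10^-5 + 1.799×10^-5 + 0.1843 + 0.1317 + 9.965×10^-4 = 0.3170 K/W
Q = ΔT/ΣR = (257 °C − 26.3 °C)/0.3170 = 727.8 W
From the inner boundary to the diatomaceous earth/perlite interface, ΣR_partial = 0.1843 K/W.
T_interface = T_in − Q·ΣR_partial = 257 °C − (727.8)(0.1843) = 123 °C

T = 123 °C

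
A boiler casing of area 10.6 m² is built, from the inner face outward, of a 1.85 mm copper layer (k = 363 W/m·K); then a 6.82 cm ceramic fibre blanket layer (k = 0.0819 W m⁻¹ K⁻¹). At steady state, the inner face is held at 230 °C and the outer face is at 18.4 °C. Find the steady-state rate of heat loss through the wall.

Q = 2.69 kW

Treat each layer as a resistance in series:
  R_copper = L/(kA) = 0.00185/(363·10.6) = 4.808×10^-7 K/W
  R_ceramic fibre blanket = L/(kA) = 0.0682/(0.0819·10.6) = 0.07856 K/W
ΣR = 4.808×10^-7 + 0.07856 = 0.07856 K/W
Q = ΔT/ΣR = (230 °C − 18.4 °C)/0.07856 = 2690 W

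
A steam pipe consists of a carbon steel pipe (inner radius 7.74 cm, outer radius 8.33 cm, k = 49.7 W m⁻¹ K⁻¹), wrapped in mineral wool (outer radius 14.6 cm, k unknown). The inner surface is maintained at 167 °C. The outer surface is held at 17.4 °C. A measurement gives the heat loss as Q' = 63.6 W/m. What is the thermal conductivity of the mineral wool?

ΣR = ΔT/Q' = |167 − 17.4|/63.6 = 2.352 m·K/W
Known resistances:
  R'_carbon steel = ln(0.0833/0.0774)/(2πk) = 0.07346/(2π·49.7) = 2.352×10^-4 m·K/W
R_mineral wool = ΣR − ΣR_known = 2.352 − 2.352×10^-4 = 2.352 m·K/W
ln(r₂/r₁)/(2πk) = 2.352 ⇒ k = 0.5612/(2π·2.352) = 0.0380 W/m·K

k = 0.0380 W/m·K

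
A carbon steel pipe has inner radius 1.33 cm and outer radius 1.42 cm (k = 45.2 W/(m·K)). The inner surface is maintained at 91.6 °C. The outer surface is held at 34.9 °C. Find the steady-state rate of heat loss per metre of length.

Q' = 246 kW/m

Q' = 2πk·ΔT/ln(r₂/r₁) = 2π × 45.2 × 56.7 / ln(0.0142/0.0133) = 2.46×10^5 W/m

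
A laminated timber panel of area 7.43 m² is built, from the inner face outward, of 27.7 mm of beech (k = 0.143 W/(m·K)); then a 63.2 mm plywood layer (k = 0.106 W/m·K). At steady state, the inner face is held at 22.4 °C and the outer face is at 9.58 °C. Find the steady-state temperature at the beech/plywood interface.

Treat each layer as a resistance in series:
  R_beech = L/(kA) = 0.0277/(0.143·7.43) = 0.02607 K/W
  R_plywood = L/(kA) = 0.0632/(0.106·7.43) = 0.08025 K/W
ΣR = 0.02607 + 0.08025 = 0.1063 K/W
Q = ΔT/ΣR = (22.4 °C − 9.58 °C)/0.1063 = 120.6 W
From the inner boundary to the beech/plywood interface, ΣR_partial = 0.02607 K/W.
T_interface = T_in − Q·ΣR_partial = 22.4 °C − (120.6)(0.02607) = 19.3 °C

T = 19.3 °C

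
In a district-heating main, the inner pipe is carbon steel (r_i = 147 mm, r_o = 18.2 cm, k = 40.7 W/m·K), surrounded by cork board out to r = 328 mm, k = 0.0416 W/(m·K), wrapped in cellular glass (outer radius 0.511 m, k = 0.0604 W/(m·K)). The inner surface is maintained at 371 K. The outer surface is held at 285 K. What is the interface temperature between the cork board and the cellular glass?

T = 314.4 K

Series thermal resistances, inner to outer:
  R'_carbon steel = ln(0.182/0.147)/(2πk) = 0.2136/(2π·40.7) = 8.352×10^-4 m·K/W
  R'_cork board = ln(0.328/0.182)/(2πk) = 0.5890/(2π·0.0416) = 2.253 m·K/W
  R'_cellular glass = ln(0.511/0.328)/(2πk) = 0.4434/(2π·0.0604) = 1.168 m·K/W
ΣR = 8.352×10^-4 + 2.253 + 1.168 = 3.422 m·K/W
Q' = ΔT/ΣR = (371 K − 285 K)/3.422 = 25.13 W/m
From the inner boundary to the cork board/cellular glass interface, ΣR_partial = 2.254 m·K/W.
T_interface = T_in − Q'·ΣR_partial = 371 K − (25.13)(2.254) = 314.4 K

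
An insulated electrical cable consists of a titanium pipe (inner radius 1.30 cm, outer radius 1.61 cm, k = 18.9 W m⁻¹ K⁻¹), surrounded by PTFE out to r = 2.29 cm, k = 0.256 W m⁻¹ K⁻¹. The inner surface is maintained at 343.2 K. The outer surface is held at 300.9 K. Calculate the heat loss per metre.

Q' = 192 W/m

Series thermal resistances, inner to outer:
  R'_titanium = ln(0.0161/0.0130)/(2πk) = 0.2139/(2π·18.9) = 0.001801 m·K/W
  R'_PTFE = ln(0.0229/0.0161)/(2πk) = 0.3523/(2π·0.256) = 0.2190 m·K/W
ΣR = 0.001801 + 0.2190 = 0.2208 m·K/W
Q' = ΔT/ΣR = (343.2 K − 300.9 K)/0.2208 = 192 W/m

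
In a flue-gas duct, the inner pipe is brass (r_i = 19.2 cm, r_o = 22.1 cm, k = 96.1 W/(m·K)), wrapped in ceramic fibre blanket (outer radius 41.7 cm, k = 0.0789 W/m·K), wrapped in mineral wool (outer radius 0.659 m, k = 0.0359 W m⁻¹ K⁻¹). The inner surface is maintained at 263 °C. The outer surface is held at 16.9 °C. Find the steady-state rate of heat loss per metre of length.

Series thermal resistances, inner to outer:
  R'_brass = ln(0.221/0.192)/(2πk) = 0.1407/(2π·96.1) = 2.330×10^-4 m·K/W
  R'_ceramic fibre blanket = ln(0.417/0.221)/(2πk) = 0.6349/(2π·0.0789) = 1.281 m·K/W
  R'_mineral wool = ln(0.659/0.417)/(2πk) = 0.4576/(2π·0.0359) = 2.029 m·K/W
ΣR = 2.330×10^-4 + 1.281 + 2.029 = 3.310 m·K/W
Q' = ΔT/ΣR = (263 °C − 16.9 °C)/3.310 = 74.4 W/m

Q' = 74.4 W/m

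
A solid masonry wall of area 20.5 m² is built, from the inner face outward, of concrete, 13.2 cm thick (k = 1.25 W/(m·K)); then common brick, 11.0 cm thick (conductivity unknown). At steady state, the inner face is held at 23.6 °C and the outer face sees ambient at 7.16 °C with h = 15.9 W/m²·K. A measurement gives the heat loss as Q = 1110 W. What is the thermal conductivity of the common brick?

k = 0.814 W/m·K

ΣR = ΔT/Q = |23.6 − 7.16|/1110 = 0.01481 K/W
Known resistances:
  R_concrete = L/(kA) = 0.132/(1.25·20.5) = 0.005151 K/W
  R_conv,out = 1/(hA) = 1/(15.9·20.5) = 0.003068 K/W
R_common brick = ΣR − ΣR_known = 0.01481 − 0.008219 = 0.006591 K/W
L/(kA) = 0.006591 ⇒ k = 0.110/(0.006591·20.5) = 0.814 W/m·K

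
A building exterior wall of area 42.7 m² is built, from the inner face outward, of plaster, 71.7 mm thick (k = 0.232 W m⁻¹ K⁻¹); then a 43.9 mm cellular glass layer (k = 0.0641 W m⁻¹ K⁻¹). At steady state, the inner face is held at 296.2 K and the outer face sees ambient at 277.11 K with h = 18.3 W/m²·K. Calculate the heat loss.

Series thermal resistances, inner to outer:
  R_plaster = L/(kA) = 0.0717/(0.232·42.7) = 0.007238 K/W
  R_cellular glass = L/(kA) = 0.0439/(0.0641·42.7) = 0.01604 K/W
  R_conv,out = 1/(hA) = 1/(18.3·42.7) = 0.001280 K/W
ΣR = 0.007238 + 0.01604 + 0.001280 = 0.02456 K/W
Q = ΔT/ΣR = (296.2 K − 277.11 K)/0.02456 = 777 W

Q = 777 W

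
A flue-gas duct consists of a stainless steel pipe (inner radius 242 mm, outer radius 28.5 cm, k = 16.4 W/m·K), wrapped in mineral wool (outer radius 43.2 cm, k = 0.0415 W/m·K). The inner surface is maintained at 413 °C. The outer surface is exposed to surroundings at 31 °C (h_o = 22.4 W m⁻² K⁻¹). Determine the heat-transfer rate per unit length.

Q' = 237 W/m

Resistance network (inner→outer):
  R'_stainless steel = ln(0.285/0.242)/(2πk) = 0.1636/(2π·16.4) = 0.001587 m·K/W
  R'_mineral wool = ln(0.432/0.285)/(2πk) = 0.4159/(2π·0.0415) = 1.595 m·K/W
  R'_conv,out = 1/(2πr h) = 1/(2π·0.432·22.4) = 0.01645 m·K/W
ΣR = 0.001587 + 1.595 + 0.01645 = 1.613 m·K/W
Q' = ΔT/ΣR = (413 °C − 31 °C)/1.613 = 237 W/m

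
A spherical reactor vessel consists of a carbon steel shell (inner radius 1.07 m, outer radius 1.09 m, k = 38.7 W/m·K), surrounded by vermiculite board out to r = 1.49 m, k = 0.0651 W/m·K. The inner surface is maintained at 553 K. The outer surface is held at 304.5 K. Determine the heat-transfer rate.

Q = 825 W

Resistance network (inner→outer):
  R_carbon steel = (1/1.07 − 1/1.09)/(4πk) = 0.01715/(4π·38.7) = 3.526×10^-5 K/W
  R_vermiculite board = (1/1.09 − 1/1.49)/(4πk) = 0.2463/(4π·0.0651) = 0.3011 K/W
ΣR = 3.526×10^-5 + 0.3011 = 0.3011 K/W
Q = ΔT/ΣR = (553 K − 304.5 K)/0.3011 = 825 W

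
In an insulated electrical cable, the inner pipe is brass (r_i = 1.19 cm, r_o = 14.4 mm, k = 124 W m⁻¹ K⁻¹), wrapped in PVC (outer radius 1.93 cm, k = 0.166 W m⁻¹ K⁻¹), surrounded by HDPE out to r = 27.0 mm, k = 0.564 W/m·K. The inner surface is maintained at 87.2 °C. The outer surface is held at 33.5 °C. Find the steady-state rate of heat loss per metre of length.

Treat each layer as a resistance in series:
  R'_brass = ln(0.0144/0.0119)/(2πk) = 0.1907/(2π·124) = 2.448×10^-4 m·K/W
  R'_PVC = ln(0.0193/0.0144)/(2πk) = 0.2929/(2π·0.166) = 0.2808 m·K/W
  R'_HDPE = ln(0.0270/0.0193)/(2πk) = 0.3357/(2π·0.564) = 0.09474 m·K/W
ΣR = 2.448×10^-4 + 0.2808 + 0.09474 = 0.3758 m·K/W
Q' = ΔT/ΣR = (87.2 °C − 33.5 °C)/0.3758 = 143 W/m

Q' = 143 W/m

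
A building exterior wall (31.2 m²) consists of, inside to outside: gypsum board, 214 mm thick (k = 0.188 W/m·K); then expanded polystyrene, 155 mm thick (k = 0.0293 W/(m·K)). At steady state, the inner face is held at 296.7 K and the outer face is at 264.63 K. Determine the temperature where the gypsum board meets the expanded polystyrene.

Resistance network (inner→outer):
  R_gypsum board = L/(kA) = 0.214/(0.188·31.2) = 0.03648 K/W
  R_expanded polystyrene = L/(kA) = 0.155/(0.0293·31.2) = 0.1696 K/W
ΣR = 0.03648 + 0.1696 = 0.2061 K/W
Q = ΔT/ΣR = (296.7 K − 264.63 K)/0.2061 = 155.6 W
From the inner boundary to the gypsum board/expanded polystyrene interface, ΣR_partial = 0.03648 K/W.
T_interface = T_in − Q·ΣR_partial = 296.7 K − (155.6)(0.03648) = 291.0 K

T = 291.0 K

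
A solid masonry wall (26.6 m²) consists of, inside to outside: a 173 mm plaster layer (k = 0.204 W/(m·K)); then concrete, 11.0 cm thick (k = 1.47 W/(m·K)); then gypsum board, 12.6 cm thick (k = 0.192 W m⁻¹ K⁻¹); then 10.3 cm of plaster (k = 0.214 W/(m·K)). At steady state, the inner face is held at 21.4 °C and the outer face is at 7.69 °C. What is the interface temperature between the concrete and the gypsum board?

T = 15.3 °C

Resistance network (inner→outer):
  R_plaster = L/(kA) = 0.173/(0.204·26.6) = 0.03188 K/W
  R_concrete = L/(kA) = 0.110/(1.47·26.6) = 0.002813 K/W
  R_gypsum board = L/(kA) = 0.126/(0.192·26.6) = 0.02467 K/W
  R_plaster = L/(kA) = 0.103/(0.214·26.6) = 0.01809 K/W
ΣR = 0.03188 + 0.002813 + 0.02467 + 0.01809 = 0.07745 K/W
Q = ΔT/ΣR = (21.4 °C − 7.69 °C)/0.07745 = 177.0 W
From the inner boundary to the concrete/gypsum board interface, ΣR_partial = 0.03469 K/W.
T_interface = T_in − Q·ΣR_partial = 21.4 °C − (177.0)(0.03469) = 15.3 °C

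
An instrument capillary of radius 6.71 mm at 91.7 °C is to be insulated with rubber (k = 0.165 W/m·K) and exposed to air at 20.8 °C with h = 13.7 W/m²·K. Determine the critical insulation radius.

For a cylinder, r_cr = k_ins/h = 0.165/13.7 = 0.0120 m = 1.20 cm

r_cr = 1.20 cm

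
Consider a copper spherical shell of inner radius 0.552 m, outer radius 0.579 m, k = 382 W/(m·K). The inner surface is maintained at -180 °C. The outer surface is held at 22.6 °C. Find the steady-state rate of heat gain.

Q = 4πk·ΔT/(1/r₁ − 1/r₂) = 4π × 382 × 202.6 / (1/0.552 − 1/0.579) = 1.15×10^7 W

Q = 11500 kW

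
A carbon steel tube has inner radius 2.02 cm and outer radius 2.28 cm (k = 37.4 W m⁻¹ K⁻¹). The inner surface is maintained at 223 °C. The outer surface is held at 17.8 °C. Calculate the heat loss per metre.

Q' = 2πk·ΔT/ln(r₂/r₁) = 2π × 37.4 × 205.2 / ln(0.0228/0.0202) = 3.98×10^5 W/m

Q' = 398 kW/m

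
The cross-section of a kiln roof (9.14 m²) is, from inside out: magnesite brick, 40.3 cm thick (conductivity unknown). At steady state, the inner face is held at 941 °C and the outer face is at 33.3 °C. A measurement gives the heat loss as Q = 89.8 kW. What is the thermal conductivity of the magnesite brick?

ΣR = ΔT/Q = |941 − 33.3|/89800 = 0.01011 K/W
L/(kA) = 0.01011 ⇒ k = 0.403/(0.01011·9.14) = 4.36 W/m·K

k = 4.36 W/m·K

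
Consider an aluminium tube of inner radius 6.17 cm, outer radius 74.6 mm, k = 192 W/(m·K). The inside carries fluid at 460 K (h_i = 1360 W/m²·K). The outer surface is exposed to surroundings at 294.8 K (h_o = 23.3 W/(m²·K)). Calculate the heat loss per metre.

Series thermal resistances, inner to outer:
  R'_conv,in = 1/(2πr h) = 1/(2π·0.0617·1360) = 0.001897 m·K/W
  R'_aluminium = ln(0.0746/0.0617)/(2πk) = 0.1899/(2π·192) = 1.574×10^-4 m·K/W
  R'_conv,out = 1/(2πr h) = 1/(2π·0.0746·23.3) = 0.09156 m·K/W
ΣR = 0.001897 + 1.574×10^-4 + 0.09156 = 0.09361 m·K/W
Q' = ΔT/ΣR = (460 K − 294.8 K)/0.09361 = 1760 W/m

Q' = 1760 W/m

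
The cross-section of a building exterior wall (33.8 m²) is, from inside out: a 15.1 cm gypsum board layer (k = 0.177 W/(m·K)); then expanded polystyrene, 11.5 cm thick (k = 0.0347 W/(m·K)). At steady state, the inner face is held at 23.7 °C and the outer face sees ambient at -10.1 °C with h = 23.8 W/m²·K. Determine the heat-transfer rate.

Q = 271 W

Resistance network (inner→outer):
  R_gypsum board = L/(kA) = 0.151/(0.177·33.8) = 0.02524 K/W
  R_expanded polystyrene = L/(kA) = 0.115/(0.0347·33.8) = 0.09805 K/W
  R_conv,out = 1/(hA) = 1/(23.8·33.8) = 0.001243 K/W
ΣR = 0.02524 + 0.09805 + 0.001243 = 0.1245 K/W
Q = ΔT/ΣR = (23.7 °C − -10.1 °C)/0.1245 = 271 W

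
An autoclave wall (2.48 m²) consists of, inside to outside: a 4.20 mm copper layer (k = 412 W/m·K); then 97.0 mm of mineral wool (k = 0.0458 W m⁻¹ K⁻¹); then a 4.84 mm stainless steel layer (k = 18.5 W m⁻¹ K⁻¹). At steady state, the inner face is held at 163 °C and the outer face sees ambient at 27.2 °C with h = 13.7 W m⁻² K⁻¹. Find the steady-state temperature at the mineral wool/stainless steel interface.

Resistance network (inner→outer):
  R_copper = L/(kA) = 0.00420/(412·2.48) = 4.111×10^-6 K/W
  R_mineral wool = L/(kA) = 0.0970/(0.0458·2.48) = 0.8540 K/W
  R_stainless steel = L/(kA) = 0.00484/(18.5·2.48) = 1.055×10^-4 K/W
  R_conv,out = 1/(hA) = 1/(13.7·2.48) = 0.02943 K/W
ΣR = 4.111×10^-6 + 0.8540 + 1.055×10^-4 + 0.02943 = 0.8835 K/W
Q = ΔT/ΣR = (163 °C − 27.2 °C)/0.8835 = 153.7 W
From the inner boundary to the mineral wool/stainless steel interface, ΣR_partial = 0.8540 K/W.
T_interface = T_in − Q·ΣR_partial = 163 °C − (153.7)(0.8540) = 31.7 °C

T = 31.7 °C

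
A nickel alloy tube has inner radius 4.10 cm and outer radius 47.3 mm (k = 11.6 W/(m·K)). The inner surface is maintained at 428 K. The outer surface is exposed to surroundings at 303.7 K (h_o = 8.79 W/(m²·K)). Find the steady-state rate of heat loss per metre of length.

Q' = 323 W/m

Series thermal resistances, inner to outer:
  R'_nickel alloy = ln(0.0473/0.0410)/(2πk) = 0.1429/(2π·11.6) = 0.001961 m·K/W
  R'_conv,out = 1/(2πr h) = 1/(2π·0.0473·8.79) = 0.3828 m·K/W
ΣR = 0.001961 + 0.3828 = 0.3848 m·K/W
Q' = ΔT/ΣR = (428 K − 303.7 K)/0.3848 = 323 W/m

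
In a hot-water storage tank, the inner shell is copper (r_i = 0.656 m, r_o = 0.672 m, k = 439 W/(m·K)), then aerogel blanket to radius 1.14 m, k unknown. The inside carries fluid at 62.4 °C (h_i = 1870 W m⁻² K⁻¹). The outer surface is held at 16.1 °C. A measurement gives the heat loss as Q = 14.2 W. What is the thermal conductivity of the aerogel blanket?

k = 0.0149 W/m·K

ΣR = ΔT/Q = |62.4 − 16.1|/14.2 = 3.261 K/W
Known resistances:
  R_conv,in = 1/(4πr²h) = 1/(4π·0.656²·1870) = 9.889×10^-5 K/W
  R_copper = (1/0.656 − 1/0.672)/(4πk) = 0.03630/(4π·439) = 6.579×10^-6 K/W
R_aerogel blanket = ΣR − ΣR_known = 3.261 − 1.055×10^-4 = 3.261 K/W
(1/r₁−1/r₂)/(4πk) = 3.261 ⇒ k = 0.6109/(4π·3.261) = 0.0149 W/m·K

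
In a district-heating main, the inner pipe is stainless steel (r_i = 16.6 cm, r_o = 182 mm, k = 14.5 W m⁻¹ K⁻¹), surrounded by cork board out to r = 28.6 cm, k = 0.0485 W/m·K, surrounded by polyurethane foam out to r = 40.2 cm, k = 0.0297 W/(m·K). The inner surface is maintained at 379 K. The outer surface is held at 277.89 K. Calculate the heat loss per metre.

Q' = 30.6 W/m

Resistance network (inner→outer):
  R'_stainless steel = ln(0.182/0.166)/(2πk) = 0.09202/(2π·14.5) = 0.001010 m·K/W
  R'_cork board = ln(0.286/0.182)/(2πk) = 0.4520/(2π·0.0485) = 1.483 m·K/W
  R'_polyurethane foam = ln(0.402/0.286)/(2πk) = 0.3405/(2π·0.0297) = 1.824 m·K/W
ΣR = 0.001010 + 1.483 + 1.824 = 3.308 m·K/W
Q' = ΔT/ΣR = (379 K − 277.89 K)/3.308 = 30.6 W/m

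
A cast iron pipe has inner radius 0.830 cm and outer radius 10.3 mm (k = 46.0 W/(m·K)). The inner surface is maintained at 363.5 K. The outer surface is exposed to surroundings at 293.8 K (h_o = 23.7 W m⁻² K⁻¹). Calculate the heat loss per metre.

Q' = 107 W/m

Treat each layer as a resistance in series:
  R'_cast iron = ln(0.0103/0.00830)/(2πk) = 0.2159/(2π·46.0) = 7.470×10^-4 m·K/W
  R'_conv,out = 1/(2πr h) = 1/(2π·0.0103·23.7) = 0.6520 m·K/W
ΣR = 7.470×10^-4 + 0.6520 = 0.6527 m·K/W
Q' = ΔT/ΣR = (363.5 K − 293.8 K)/0.6527 = 107 W/m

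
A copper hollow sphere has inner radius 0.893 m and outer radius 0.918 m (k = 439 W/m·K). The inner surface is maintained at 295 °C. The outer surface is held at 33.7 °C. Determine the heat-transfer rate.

Q = 4πk·ΔT/(1/r₁ − 1/r₂) = 4π × 439 × 261.3 / (1/0.893 − 1/0.918) = 4.73×10^7 W

Q = 47300 kW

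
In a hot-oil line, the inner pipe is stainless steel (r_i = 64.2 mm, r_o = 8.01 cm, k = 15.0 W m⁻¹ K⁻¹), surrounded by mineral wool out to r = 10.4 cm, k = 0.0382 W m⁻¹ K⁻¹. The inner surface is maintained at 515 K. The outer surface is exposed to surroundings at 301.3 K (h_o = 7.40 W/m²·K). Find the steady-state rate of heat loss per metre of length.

Q' = 165 W/m

Series thermal resistances, inner to outer:
  R'_stainless steel = ln(0.0801/0.0642)/(2πk) = 0.2213/(2π·15.0) = 0.002348 m·K/W
  R'_mineral wool = ln(0.104/0.0801)/(2πk) = 0.2611/(2π·0.0382) = 1.088 m·K/W
  R'_conv,out = 1/(2πr h) = 1/(2π·0.104·7.40) = 0.2068 m·K/W
ΣR = 0.002348 + 1.088 + 0.2068 = 1.297 m·K/W
Q' = ΔT/ΣR = (515 K − 301.3 K)/1.297 = 165 W/m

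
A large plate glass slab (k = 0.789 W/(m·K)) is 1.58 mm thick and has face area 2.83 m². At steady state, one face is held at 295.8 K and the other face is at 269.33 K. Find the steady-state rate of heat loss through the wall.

Q = kA·ΔT/L = 0.789 × 2.83 × |295.8 K − 269.33 K| / 0.00158 = 37400 W

Q = 37.4 kW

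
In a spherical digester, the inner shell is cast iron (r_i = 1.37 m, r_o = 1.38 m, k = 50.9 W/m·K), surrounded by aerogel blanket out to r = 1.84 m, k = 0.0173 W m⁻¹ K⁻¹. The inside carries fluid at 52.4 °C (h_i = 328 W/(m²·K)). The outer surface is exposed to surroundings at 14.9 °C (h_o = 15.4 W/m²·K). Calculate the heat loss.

Series thermal resistances, inner to outer:
  R_conv,in = 1/(4πr²h) = 1/(4π·1.37²·328) = 1.293×10^-4 K/W
  R_cast iron = (1/1.37 − 1/1.38)/(4πk) = 0.005289/(4π·50.9) = 8.269×10^-6 K/W
  R_aerogel blanket = (1/1.38 − 1/1.84)/(4πk) = 0.1812/(4π·0.0173) = 0.8333 K/W
  R_conv,out = 1/(4πr²h) = 1/(4π·1.84²·15.4) = 0.001526 K/W
ΣR = 1.293×10^-4 + 8.269×10^-6 + 0.8333 + 0.001526 = 0.8350 K/W
Q = ΔT/ΣR = (52.4 °C − 14.9 °C)/0.8350 = 44.9 W

Q = 44.9 W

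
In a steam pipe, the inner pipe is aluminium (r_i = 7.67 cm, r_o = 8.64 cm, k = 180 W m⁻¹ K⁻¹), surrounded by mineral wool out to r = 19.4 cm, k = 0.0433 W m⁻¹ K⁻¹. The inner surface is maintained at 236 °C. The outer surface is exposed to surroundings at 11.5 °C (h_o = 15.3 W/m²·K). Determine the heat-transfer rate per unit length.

Series thermal resistances, inner to outer:
  R'_aluminium = ln(0.0864/0.0767)/(2πk) = 0.1191/(2π·180) = 1.053×10^-4 m·K/W
  R'_mineral wool = ln(0.194/0.0864)/(2πk) = 0.8089/(2π·0.0433) = 2.973 m·K/W
  R'_conv,out = 1/(2πr h) = 1/(2π·0.194·15.3) = 0.05362 m·K/W
ΣR = 1.053×10^-4 + 2.973 + 0.05362 = 3.027 m·K/W
Q' = ΔT/ΣR = (236 °C − 11.5 °C)/3.027 = 74.2 W/m

Q' = 74.2 W/m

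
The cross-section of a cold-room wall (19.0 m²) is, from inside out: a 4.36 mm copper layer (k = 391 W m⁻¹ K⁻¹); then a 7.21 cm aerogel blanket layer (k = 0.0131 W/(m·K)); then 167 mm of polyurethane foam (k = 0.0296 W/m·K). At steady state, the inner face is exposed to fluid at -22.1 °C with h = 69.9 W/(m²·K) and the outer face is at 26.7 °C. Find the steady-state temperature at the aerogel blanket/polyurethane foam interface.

Treat each layer as a resistance in series:
  R_conv,in = 1/(hA) = 1/(69.9·19.0) = 7.530×10^-4 K/W
  R_copper = L/(kA) = 0.00436/(391·19.0) = 5.869×10^-7 K/W
  R_aerogel blanket = L/(kA) = 0.0721/(0.0131·19.0) = 0.2897 K/W
  R_polyurethane foam = L/(kA) = 0.167/(0.0296·19.0) = 0.2969 K/W
ΣR = 7.530×10^-4 + 5.869×10^-7 + 0.2897 + 0.2969 = 0.5874 K/W
Q = ΔT/ΣR = (-22.1 °C − 26.7 °C)/0.5874 = -83.08 W
From the inner boundary to the aerogel blanket/polyurethane foam interface, ΣR_partial = 0.2905 K/W.
T_interface = T_in − Q·ΣR_partial = -22.1 °C − (-83.08)(0.2905) = 2.03 °C

T = 2.03 °C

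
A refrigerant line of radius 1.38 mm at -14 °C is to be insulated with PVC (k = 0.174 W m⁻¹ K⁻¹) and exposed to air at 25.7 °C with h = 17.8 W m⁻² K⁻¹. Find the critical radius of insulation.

r_cr = 0.978 cm

For a cylinder, r_cr = k_ins/h = 0.174/17.8 = 0.00978 m = 0.978 cm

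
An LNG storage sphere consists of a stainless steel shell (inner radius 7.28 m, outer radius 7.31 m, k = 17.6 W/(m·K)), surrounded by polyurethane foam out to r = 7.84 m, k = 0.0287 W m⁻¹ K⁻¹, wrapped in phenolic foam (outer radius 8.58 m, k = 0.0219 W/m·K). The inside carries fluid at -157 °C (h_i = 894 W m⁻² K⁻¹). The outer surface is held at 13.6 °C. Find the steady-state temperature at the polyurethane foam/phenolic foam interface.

Treat each layer as a resistance in series:
  R_conv,in = 1/(4πr²h) = 1/(4π·7.28²·894) = 1.680×10^-6 K/W
  R_stainless steel = (1/7.28 − 1/7.31)/(4πk) = 5.637×10^-4/(4π·17.6) = 2.549×10^-6 K/W
  R_polyurethane foam = (1/7.31 − 1/7.84)/(4πk) = 0.009248/(4π·0.0287) = 0.02564 K/W
  R_phenolic foam = (1/7.84 − 1/8.58)/(4πk) = 0.01100/(4π·0.0219) = 0.03997 K/W
ΣR = 1.680×10^-6 + 2.549×10^-6 + 0.02564 + 0.03997 = 0.06561 K/W
Q = ΔT/ΣR = (-157 °C − 13.6 °C)/0.06561 = -2600 W
From the inner boundary to the polyurethane foam/phenolic foam interface, ΣR_partial = 0.02564 K/W.
T_interface = T_in − Q·ΣR_partial = -157 °C − (-2600)(0.02564) = -90.3 °C

T = -90.3 °C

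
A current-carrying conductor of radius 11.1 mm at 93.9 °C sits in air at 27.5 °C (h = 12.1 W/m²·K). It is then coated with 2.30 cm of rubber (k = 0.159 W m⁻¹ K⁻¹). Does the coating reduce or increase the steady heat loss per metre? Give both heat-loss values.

Critical radius for a cylinder: r_cr = k/h = 0.0131 m = 1.31 cm.
Outer radius after coating: r₂ = 0.0111 + 0.0230 = 0.0341 m.
r₁ < r_cr < r₂: heat loss rises to a maximum at r_cr then falls. Whether the coating helps depends on whether Q(r₂) has dropped back below Q(r₁).
Bare: R = 1/(2πr₁h) = 1.185 m·K/W; Q = 66.4/1.185 = 56.0 W/m.
Coated: R = R_cond + R_conv = 1.509 m·K/W; Q = 66.4/1.509 = 44.0 W/m.

reduces: 56.0 → 44.0 W/m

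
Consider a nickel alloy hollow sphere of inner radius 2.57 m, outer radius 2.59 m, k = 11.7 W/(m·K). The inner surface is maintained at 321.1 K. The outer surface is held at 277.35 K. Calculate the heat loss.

Q = 2.14×10^6 W

Q = 4πk·ΔT/(1/r₁ − 1/r₂) = 4π × 11.7 × 43.75 / (1/2.57 − 1/2.59) = 2.14×10^6 W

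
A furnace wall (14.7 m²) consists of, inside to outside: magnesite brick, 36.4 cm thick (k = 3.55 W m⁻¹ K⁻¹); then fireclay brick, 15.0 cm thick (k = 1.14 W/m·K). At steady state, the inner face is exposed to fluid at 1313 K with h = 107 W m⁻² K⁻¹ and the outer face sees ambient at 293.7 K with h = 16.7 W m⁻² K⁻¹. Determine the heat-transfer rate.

Resistance network (inner→outer):
  R_conv,in = 1/(hA) = 1/(107·14.7) = 6.358×10^-4 K/W
  R_magnesite brick = L/(kA) = 0.364/(3.55·14.7) = 0.006975 K/W
  R_fireclay brick = L/(kA) = 0.150/(1.14·14.7) = 0.008951 K/W
  R_conv,out = 1/(hA) = 1/(16.7·14.7) = 0.004073 K/W
ΣR = 6.358×10^-4 + 0.006975 + 0.008951 + 0.004073 = 0.02063 K/W
Q = ΔT/ΣR = (1313 K − 293.7 K)/0.02063 = 49400 W

Q = 49400 W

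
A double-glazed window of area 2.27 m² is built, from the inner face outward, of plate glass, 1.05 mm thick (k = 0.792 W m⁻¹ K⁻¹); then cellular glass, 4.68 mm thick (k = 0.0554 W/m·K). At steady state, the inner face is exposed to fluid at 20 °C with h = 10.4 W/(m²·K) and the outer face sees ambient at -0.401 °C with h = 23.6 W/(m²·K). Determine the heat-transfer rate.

Treat each layer as a resistance in series:
  R_conv,in = 1/(hA) = 1/(10.4·2.27) = 0.04236 K/W
  R_plate glass = L/(kA) = 0.00105/(0.792·2.27) = 5.840×10^-4 K/W
  R_cellular glass = L/(kA) = 0.00468/(0.0554·2.27) = 0.03721 K/W
  R_conv,out = 1/(hA) = 1/(23.6·2.27) = 0.01867 K/W
ΣR = 0.04236 + 5.840×10^-4 + 0.03721 + 0.01867 = 0.09882 K/W
Q = ΔT/ΣR = (20 °C − -0.401 °C)/0.09882 = 206 W

Q = 206 W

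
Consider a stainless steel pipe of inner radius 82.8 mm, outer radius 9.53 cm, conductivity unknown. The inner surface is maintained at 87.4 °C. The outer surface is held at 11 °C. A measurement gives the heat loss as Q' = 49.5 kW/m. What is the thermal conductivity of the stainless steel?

k = 14.5 W/m·K

ΣR = ΔT/Q' = |87.4 − 11|/49500 = 0.001543 m·K/W
ln(r₂/r₁)/(2πk) = 0.001543 ⇒ k = 0.1406/(2π·0.001543) = 14.5 W/m·K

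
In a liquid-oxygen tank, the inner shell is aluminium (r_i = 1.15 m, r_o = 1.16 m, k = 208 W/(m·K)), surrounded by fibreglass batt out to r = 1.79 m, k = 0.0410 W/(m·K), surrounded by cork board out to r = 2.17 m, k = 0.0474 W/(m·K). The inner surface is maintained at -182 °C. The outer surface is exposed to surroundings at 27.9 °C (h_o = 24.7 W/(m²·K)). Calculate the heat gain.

Q = 278 W

Series thermal resistances, inner to outer:
  R_aluminium = (1/1.15 − 1/1.16)/(4πk) = 0.007496/(4π·208) = 2.868×10^-6 K/W
  R_fibreglass batt = (1/1.16 − 1/1.79)/(4πk) = 0.3034/(4π·0.0410) = 0.5889 K/W
  R_cork board = (1/1.79 − 1/2.17)/(4πk) = 0.09783/(4π·0.0474) = 0.1642 K/W
  R_conv,out = 1/(4πr²h) = 1/(4π·2.17²·24.7) = 6.842×10^-4 K/W
ΣR = 2.868×10^-6 + 0.5889 + 0.1642 + 6.842×10^-4 = 0.7538 K/W
Q = ΔT/ΣR = (-182 °C − 27.9 °C)/0.7538 = -278 W
(Negative Q ⇒ heat flows inward; heat gain = 278 W.)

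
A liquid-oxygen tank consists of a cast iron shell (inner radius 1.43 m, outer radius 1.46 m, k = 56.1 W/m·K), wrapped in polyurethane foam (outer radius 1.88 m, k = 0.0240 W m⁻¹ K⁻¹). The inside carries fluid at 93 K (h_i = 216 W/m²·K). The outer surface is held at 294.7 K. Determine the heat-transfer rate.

Q = 397 W

Series thermal resistances, inner to outer:
  R_conv,in = 1/(4πr²h) = 1/(4π·1.43²·216) = 1.802×10^-4 K/W
  R_cast iron = (1/1.43 − 1/1.46)/(4πk) = 0.01437/(4π·56.1) = 2.038×10^-5 K/W
  R_polyurethane foam = (1/1.46 − 1/1.88)/(4πk) = 0.1530/(4π·0.0240) = 0.5074 K/W
ΣR = 1.802×10^-4 + 2.038×10^-5 + 0.5074 = 0.5076 K/W
Q = ΔT/ΣR = (93 K − 294.7 K)/0.5076 = -397 W
(Negative Q ⇒ heat flows inward; heat gain = 397 W.)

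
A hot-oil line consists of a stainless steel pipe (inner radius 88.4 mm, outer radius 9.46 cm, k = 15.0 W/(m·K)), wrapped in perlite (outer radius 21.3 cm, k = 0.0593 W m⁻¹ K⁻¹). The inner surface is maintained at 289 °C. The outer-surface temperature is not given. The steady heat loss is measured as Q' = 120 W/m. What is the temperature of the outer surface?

Series resistances:
  R'_stainless steel = ln(0.0946/0.0884)/(2πk) = 0.06779/(2π·15.0) = 7.192×10^-4 m·K/W
  R'_perlite = ln(0.213/0.0946)/(2πk) = 0.8116/(2π·0.0593) = 2.178 m·K/W
ΣR = 2.179 m·K/W
ΔT = Q'·ΣR = 120 × 2.179 = 261.5 K
Heat flows outward, so T_out = T_in − ΔT = 289 − 261.5 = 27.5 °C

T_out = 27.5 °C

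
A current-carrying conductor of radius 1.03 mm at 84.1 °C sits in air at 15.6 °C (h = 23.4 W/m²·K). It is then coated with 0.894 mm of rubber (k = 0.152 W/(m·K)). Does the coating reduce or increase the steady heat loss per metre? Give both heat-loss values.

increases: 10.4 → 16.4 W/m

Critical radius for a cylinder: r_cr = k/h = 0.00650 m = 0.650 cm.
Outer radius after coating: r₂ = 0.00103 + 8.94×10^-4 = 0.001924 m.
Since r₁ < r_cr and r₂ ≤ r_cr, the coating moves toward the maximum at r_cr — heat loss rises.
Bare: R = 1/(2πr₁h) = 6.603 m·K/W; Q = 68.5/6.603 = 10.4 W/m.
Coated: R = R_cond + R_conv = 4.189 m·K/W; Q = 68.5/4.189 = 16.4 W/m.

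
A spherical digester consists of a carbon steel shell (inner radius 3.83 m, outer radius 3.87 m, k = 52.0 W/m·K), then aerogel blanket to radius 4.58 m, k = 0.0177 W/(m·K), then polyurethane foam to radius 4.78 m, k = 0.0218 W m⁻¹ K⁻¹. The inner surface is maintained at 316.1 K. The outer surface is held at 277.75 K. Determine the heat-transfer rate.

Resistance network (inner→outer):
  R_carbon steel = (1/3.83 − 1/3.87)/(4πk) = 0.002699/(4π·52.0) = 4.130×10^-6 K/W
  R_aerogel blanket = (1/3.87 − 1/4.58)/(4πk) = 0.04006/(4π·0.0177) = 0.1801 K/W
  R_polyurethane foam = (1/4.58 − 1/4.78)/(4πk) = 0.009136/(4π·0.0218) = 0.03335 K/W
ΣR = 4.130×10^-6 + 0.1801 + 0.03335 = 0.2135 K/W
Q = ΔT/ΣR = (316.1 K − 277.75 K)/0.2135 = 180 W

Q = 180 W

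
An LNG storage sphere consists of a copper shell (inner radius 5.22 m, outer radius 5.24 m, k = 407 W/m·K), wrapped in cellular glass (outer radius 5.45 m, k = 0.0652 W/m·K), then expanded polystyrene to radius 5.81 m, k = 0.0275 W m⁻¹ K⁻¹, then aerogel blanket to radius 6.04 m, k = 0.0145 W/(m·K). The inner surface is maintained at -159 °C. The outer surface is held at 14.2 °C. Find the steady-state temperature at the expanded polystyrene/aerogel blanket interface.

Resistance network (inner→outer):
  R_copper = (1/5.22 − 1/5.24)/(4πk) = 7.312×10^-4/(4π·407) = 1.430×10^-7 K/W
  R_cellular glass = (1/5.24 − 1/5.45)/(4πk) = 0.007353/(4π·0.0652) = 0.008975 K/W
  R_expanded polystyrene = (1/5.45 − 1/5.81)/(4πk) = 0.01137/(4π·0.0275) = 0.03290 K/W
  R_aerogel blanket = (1/5.81 − 1/6.04)/(4πk) = 0.006554/(4π·0.0145) = 0.03597 K/W
ΣR = 1.430×10^-7 + 0.008975 + 0.03290 + 0.03597 = 0.07785 K/W
Q = ΔT/ΣR = (-159 °C − 14.2 °C)/0.07785 = -2225 W
From the inner boundary to the expanded polystyrene/aerogel blanket interface, ΣR_partial = 0.04188 K/W.
T_interface = T_in − Q·ΣR_partial = -159 °C − (-2225)(0.04188) = -65.8 °C

T = -65.8 °C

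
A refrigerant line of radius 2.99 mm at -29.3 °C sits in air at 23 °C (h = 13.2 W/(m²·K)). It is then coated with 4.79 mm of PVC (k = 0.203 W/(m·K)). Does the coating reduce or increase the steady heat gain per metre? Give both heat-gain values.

Critical radius for a cylinder: r_cr = k/h = 0.0154 m = 1.54 cm.
Outer radius after coating: r₂ = 0.00299 + 0.00479 = 0.00778 m.
Since r₁ < r_cr and r₂ ≤ r_cr, the coating moves toward the maximum at r_cr — heat gain rises.
Bare: R = 1/(2πr₁h) = 4.033 m·K/W; Q = 52.3/4.033 = 13.0 W/m.
Coated: R = R_cond + R_conv = 2.300 m·K/W; Q = 52.3/2.300 = 22.7 W/m.

increases: 13.0 → 22.7 W/m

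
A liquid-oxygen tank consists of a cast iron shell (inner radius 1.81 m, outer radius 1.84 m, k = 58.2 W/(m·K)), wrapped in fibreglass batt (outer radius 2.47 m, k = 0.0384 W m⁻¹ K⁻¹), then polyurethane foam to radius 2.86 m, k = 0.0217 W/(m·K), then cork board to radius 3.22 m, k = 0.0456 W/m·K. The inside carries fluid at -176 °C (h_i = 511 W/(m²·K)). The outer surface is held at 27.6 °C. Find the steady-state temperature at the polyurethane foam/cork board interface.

Treat each layer as a resistance in series:
  R_conv,in = 1/(4πr²h) = 1/(4π·1.81²·511) = 4.753×10^-5 K/W
  R_cast iron = (1/1.81 − 1/1.84)/(4πk) = 0.009008/(4π·58.2) = 1.232×10^-5 K/W
  R_fibreglass batt = (1/1.84 − 1/2.47)/(4πk) = 0.1386/(4π·0.0384) = 0.2873 K/W
  R_polyurethane foam = (1/2.47 − 1/2.86)/(4πk) = 0.05521/(4π·0.0217) = 0.2025 K/W
  R_cork board = (1/2.86 − 1/3.22)/(4πk) = 0.03909/(4π·0.0456) = 0.06822 K/W
ΣR = 4.753×10^-5 + 1.232×10^-5 + 0.2873 + 0.2025 + 0.06822 = 0.5581 K/W
Q = ΔT/ΣR = (-176 °C − 27.6 °C)/0.5581 = -364.8 W
From the inner boundary to the polyurethane foam/cork board interface, ΣR_partial = 0.4899 K/W.
T_interface = T_in − Q·ΣR_partial = -176 °C − (-364.8)(0.4899) = 2.7 °C

T = 2.7 °C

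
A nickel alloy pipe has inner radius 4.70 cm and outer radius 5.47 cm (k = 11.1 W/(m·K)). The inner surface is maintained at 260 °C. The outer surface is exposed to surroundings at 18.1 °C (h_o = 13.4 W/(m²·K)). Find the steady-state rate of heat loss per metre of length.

Q' = 1100 W/m

Treat each layer as a resistance in series:
  R'_nickel alloy = ln(0.0547/0.0470)/(2πk) = 0.1517/(2π·11.1) = 0.002175 m·K/W
  R'_conv,out = 1/(2πr h) = 1/(2π·0.0547·13.4) = 0.2171 m·K/W
ΣR = 0.002175 + 0.2171 = 0.2193 m·K/W
Q' = ΔT/ΣR = (260 °C − 18.1 °C)/0.2193 = 1100 W/m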